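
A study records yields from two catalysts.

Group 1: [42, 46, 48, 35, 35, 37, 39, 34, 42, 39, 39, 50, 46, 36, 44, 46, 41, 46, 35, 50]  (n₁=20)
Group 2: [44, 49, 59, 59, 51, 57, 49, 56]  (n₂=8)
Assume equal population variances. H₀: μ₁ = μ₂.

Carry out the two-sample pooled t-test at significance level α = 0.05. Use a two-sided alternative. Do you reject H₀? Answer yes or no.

reject H₀: yes

x̄₁=41.500, s₁=5.267, n₁=20
x̄₂=53.000, s₂=5.529, n₂=8
s_p² = [19·5.267² + 7·5.529²]/26 = 28.5000
SE = √(s_p²·(1/20+1/8)) = 2.2333
t = (41.500−53.000)/2.2333 = -5.1494
df = 26
p-value (two-sided) = 0.00002
At α=0.05: p < α → reject H₀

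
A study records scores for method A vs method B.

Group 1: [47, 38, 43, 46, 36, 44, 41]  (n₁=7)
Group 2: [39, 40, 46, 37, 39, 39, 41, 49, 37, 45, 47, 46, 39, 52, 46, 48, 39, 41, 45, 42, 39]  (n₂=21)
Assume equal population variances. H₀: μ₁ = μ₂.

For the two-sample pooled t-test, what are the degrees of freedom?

degrees of freedom = 26

df = n₁ + n₂ − 2 = 7 + 21 − 2 = 26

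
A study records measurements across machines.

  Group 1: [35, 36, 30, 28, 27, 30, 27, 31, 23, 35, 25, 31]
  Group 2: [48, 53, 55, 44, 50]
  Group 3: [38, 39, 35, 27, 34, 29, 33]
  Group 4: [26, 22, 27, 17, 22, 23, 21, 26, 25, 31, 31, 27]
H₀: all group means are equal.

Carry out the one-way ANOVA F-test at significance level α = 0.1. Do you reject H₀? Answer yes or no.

Group means [29.83, 50.00, 33.57, 24.83], grand mean 31.694
SSB = Σnᵢ(x̄ᵢ−x̄)² = 2306.591; SSW = ΣΣ(x−x̄ᵢ)² = 557.048
MSB = 2306.591/3 = 768.8638; MSW = 557.048/32 = 17.4077
F = MSB/MSW = 44.1679
df = (3, 32)
p-value (upper-tail) = 0.00000
At α=0.1: p < α → reject H₀

reject H₀: yes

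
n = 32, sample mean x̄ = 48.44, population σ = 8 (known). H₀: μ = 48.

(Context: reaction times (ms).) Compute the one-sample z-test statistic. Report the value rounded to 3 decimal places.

SE = σ/√n = 8/√32 = 1.4142
z = (x̄−μ₀)/SE = (48.44−48)/1.4142 = 0.3111

test statistic = 0.311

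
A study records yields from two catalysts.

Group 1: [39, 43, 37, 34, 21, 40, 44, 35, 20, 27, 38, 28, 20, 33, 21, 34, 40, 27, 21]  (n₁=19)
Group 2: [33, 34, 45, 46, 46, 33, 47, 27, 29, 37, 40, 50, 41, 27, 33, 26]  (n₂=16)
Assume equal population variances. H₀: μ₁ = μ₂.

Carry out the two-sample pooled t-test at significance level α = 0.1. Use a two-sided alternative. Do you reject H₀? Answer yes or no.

reject H₀: yes

x̄₁=31.684, s₁=8.287, n₁=19
x̄₂=37.125, s₂=8.007, n₂=16
s_p² = [18·8.287² + 15·8.007²]/33 = 66.6017
SE = √(s_p²·(1/19+1/16)) = 2.7691
t = (31.684−37.125)/2.7691 = -1.9648
df = 33
p-value (two-sided) = 0.05790
At α=0.1: p < α → reject H₀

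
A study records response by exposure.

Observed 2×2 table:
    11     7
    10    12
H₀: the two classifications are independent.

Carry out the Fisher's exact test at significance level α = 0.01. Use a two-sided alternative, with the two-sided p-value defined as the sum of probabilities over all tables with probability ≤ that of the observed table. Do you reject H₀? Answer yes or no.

Margins: r₁=18, r₂=22, c₁=21, c₂=19, n=40
p_obs = C(18,11)·C(22,10)/C(40,21); sum pmf over tables with pmf ≤ p_obs
p-value (two-sided) = 0.35959
At α=0.01: p ≥ α → fail to reject H₀

reject H₀: no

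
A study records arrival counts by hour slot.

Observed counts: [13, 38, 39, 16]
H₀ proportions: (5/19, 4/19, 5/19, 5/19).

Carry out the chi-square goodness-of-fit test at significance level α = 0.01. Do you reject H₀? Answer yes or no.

reject H₀: yes

n = 106; E_i = n·p_i = [27.89, 22.32, 27.89, 27.89]
χ² = (13−27.89)²/27.89 + (38−22.32)²/22.32 + (39−27.89)²/27.89 + (16−27.89)²/27.89 = 28.4698
df = 3
p-value (upper-tail) = 0.00000
At α=0.01: p < α → reject H₀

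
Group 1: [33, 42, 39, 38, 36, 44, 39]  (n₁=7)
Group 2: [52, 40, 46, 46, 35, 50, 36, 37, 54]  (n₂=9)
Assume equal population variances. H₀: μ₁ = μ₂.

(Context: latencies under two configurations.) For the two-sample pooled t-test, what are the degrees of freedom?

df = n₁ + n₂ − 2 = 7 + 9 − 2 = 14

degrees of freedom = 14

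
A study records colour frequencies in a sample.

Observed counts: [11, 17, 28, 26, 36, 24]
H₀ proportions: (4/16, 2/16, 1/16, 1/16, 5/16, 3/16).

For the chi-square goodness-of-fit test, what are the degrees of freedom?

degrees of freedom = 5

df = k − 1 = 6 − 1 = 5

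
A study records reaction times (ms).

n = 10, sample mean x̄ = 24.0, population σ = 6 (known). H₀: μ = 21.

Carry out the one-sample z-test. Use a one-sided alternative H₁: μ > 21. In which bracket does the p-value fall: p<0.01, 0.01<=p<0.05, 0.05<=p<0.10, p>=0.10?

SE = σ/√n = 6/√10 = 1.8974
z = (x̄−μ₀)/SE = (24.0−21)/1.8974 = 1.5811
p-value (one-sided, H₁ greater) = 0.05692
→ bracket: 0.05<=p<0.10

p-value bracket: 0.05<=p<0.10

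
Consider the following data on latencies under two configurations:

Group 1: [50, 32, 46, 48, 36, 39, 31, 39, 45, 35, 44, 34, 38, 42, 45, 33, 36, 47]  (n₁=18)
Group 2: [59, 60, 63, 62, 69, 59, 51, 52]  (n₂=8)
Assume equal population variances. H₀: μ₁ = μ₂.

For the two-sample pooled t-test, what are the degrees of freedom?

df = n₁ + n₂ − 2 = 18 + 8 − 2 = 24

degrees of freedom = 24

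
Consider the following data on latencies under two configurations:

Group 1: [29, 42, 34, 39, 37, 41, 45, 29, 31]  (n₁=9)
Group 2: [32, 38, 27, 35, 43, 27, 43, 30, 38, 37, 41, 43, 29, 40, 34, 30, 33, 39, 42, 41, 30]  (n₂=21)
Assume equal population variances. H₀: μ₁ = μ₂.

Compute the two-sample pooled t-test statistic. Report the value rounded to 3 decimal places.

x̄₁=36.333, s₁=5.895, n₁=9
x̄₂=35.810, s₂=5.546, n₂=21
s_p² = [8·5.895² + 20·5.546²]/28 = 31.9014
SE = √(s_p²·(1/9+1/21)) = 2.2503
t = (36.333−35.810)/2.2503 = 0.2328
df = 28

test statistic = 0.233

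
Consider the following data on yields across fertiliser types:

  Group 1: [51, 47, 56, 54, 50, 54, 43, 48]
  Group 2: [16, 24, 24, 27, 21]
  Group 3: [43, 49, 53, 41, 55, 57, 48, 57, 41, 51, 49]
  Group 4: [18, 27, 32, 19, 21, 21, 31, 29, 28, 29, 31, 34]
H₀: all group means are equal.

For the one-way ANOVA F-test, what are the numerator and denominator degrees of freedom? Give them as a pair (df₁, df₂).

degrees of freedom = [3, 32]

k = 4 groups, N = 36 total
df = (k−1, N−k) = (4−1, 36−4) = (3, 32)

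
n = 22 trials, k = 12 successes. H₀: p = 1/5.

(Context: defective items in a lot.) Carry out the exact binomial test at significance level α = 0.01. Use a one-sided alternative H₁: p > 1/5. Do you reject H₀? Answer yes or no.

reject H₀: yes

Exact binomial: n=22, k=12, p₀=1/5=0.2000
P(X≥12) from Σ C(n,i)·p₀^i·(1−p₀)^(n−i)
p-value (one-sided, H₁ greater) = 0.00035
At α=0.01: p < α → reject H₀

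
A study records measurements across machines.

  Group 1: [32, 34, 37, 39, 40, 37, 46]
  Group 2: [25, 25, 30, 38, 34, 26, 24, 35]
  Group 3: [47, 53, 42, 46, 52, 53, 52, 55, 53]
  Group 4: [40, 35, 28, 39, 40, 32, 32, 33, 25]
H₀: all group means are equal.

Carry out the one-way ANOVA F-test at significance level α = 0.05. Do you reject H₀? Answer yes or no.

Group means [37.86, 29.62, 50.33, 33.78], grand mean 38.152
SSB = Σnᵢ(x̄ᵢ−x̄)² = 2089.955; SSW = ΣΣ(x−x̄ᵢ)² = 700.288
MSB = 2089.955/3 = 696.6516; MSW = 700.288/29 = 24.1479
F = MSB/MSW = 28.8494
df = (3, 29)
p-value (upper-tail) = 0.00000
At α=0.05: p < α → reject H₀

reject H₀: yes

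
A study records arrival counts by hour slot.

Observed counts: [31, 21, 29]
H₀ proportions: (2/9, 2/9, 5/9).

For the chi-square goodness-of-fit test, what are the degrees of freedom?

df = k − 1 = 3 − 1 = 2

degrees of freedom = 2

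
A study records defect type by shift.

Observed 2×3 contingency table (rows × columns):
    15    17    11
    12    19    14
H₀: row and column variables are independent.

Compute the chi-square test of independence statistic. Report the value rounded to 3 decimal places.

Row totals [43, 45], col totals [27, 36, 25], n=88
χ² = (15−13.19)²/13.19 + (17−17.59)²/17.59 + (11−12.22)²/12.22 + (12−13.81)²/13.81 + (19−18.41)²/18.41 + (14−12.78)²/12.78 = 0.7594
df = 2

test statistic = 0.759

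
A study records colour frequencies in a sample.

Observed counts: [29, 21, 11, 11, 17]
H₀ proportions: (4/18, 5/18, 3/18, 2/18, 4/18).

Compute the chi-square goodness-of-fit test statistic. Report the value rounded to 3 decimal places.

n = 89; E_i = n·p_i = [19.78, 24.72, 14.83, 9.89, 19.78]
χ² = (29−19.78)²/19.78 + (21−24.72)²/24.72 + (11−14.83)²/14.83 + (11−9.89)²/9.89 + (17−19.78)²/19.78 = 6.3663
df = 4

test statistic = 6.366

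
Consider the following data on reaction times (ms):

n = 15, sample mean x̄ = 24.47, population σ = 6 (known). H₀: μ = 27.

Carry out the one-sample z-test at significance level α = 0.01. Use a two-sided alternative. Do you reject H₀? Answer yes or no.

reject H₀: no

SE = σ/√n = 6/√15 = 1.5492
z = (x̄−μ₀)/SE = (24.47−27)/1.5492 = -1.6331
p-value (two-sided) = 0.10245
At α=0.01: p ≥ α → fail to reject H₀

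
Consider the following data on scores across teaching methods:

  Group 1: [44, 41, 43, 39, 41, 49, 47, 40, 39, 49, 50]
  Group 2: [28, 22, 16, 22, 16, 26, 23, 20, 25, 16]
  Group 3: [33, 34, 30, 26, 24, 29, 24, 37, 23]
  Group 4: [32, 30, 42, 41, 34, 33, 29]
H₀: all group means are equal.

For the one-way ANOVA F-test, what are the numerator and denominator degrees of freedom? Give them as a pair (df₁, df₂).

k = 4 groups, N = 37 total
df = (k−1, N−k) = (4−1, 37−4) = (3, 33)

degrees of freedom = [3, 33]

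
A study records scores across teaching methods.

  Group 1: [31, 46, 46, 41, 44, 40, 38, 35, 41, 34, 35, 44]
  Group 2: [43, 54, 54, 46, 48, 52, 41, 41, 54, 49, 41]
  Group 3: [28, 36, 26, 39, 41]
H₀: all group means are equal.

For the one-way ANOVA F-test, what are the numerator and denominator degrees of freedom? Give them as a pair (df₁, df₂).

k = 3 groups, N = 28 total
df = (k−1, N−k) = (3−1, 28−3) = (2, 25)

degrees of freedom = [2, 25]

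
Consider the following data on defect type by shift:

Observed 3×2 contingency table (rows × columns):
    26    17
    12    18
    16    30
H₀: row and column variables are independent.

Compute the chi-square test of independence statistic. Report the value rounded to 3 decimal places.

Row totals [43, 30, 46], col totals [54, 65], n=119
χ² = (26−19.51)²/19.51 + (17−23.49)²/23.49 + (12−13.61)²/13.61 + (18−16.39)²/16.39 + (16−20.87)²/20.87 + (30−25.13)²/25.13 = 6.3823
df = 2

test statistic = 6.382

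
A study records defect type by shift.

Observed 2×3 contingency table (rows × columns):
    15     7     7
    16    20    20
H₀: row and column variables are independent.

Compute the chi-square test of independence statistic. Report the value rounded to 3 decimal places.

Row totals [29, 56], col totals [31, 27, 27], n=85
χ² = (15−10.58)²/10.58 + (7−9.21)²/9.21 + (7−9.21)²/9.21 + (16−20.42)²/20.42 + (20−17.79)²/17.79 + (20−17.79)²/17.79 = 4.4203
df = 2

test statistic = 4.420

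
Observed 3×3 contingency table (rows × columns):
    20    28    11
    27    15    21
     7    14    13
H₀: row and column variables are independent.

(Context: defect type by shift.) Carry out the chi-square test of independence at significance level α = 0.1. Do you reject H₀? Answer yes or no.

reject H₀: yes

Row totals [59, 63, 34], col totals [54, 57, 45], n=156
χ² = (20−20.42)²/20.42 + (28−21.56)²/21.56 + (11−17.02)²/17.02 + (27−21.81)²/21.81 + (15−23.02)²/23.02 + (21−18.17)²/18.17 + (7−11.77)²/11.77 + (14−12.42)²/12.42 + (13−9.81)²/9.81 = 11.7044
df = 4
p-value (upper-tail) = 0.01969
At α=0.1: p < α → reject H₀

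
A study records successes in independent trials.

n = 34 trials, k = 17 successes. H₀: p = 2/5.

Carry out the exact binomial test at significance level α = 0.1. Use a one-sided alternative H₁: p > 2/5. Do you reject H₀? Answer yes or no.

reject H₀: no

Exact binomial: n=34, k=17, p₀=2/5=0.4000
P(X≥17) from Σ C(n,i)·p₀^i·(1−p₀)^(n−i)
p-value (one-sided, H₁ greater) = 0.15503
At α=0.1: p ≥ α → fail to reject H₀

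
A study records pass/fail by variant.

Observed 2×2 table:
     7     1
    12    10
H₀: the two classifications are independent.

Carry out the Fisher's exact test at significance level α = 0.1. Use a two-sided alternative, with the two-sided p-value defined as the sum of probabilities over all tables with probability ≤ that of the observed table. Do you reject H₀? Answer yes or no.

reject H₀: no

Margins: r₁=8, r₂=22, c₁=19, c₂=11, n=30
p_obs = C(8,7)·C(22,12)/C(30,19); sum pmf over tables with pmf ≤ p_obs
p-value (two-sided) = 0.19870
At α=0.1: p ≥ α → fail to reject H₀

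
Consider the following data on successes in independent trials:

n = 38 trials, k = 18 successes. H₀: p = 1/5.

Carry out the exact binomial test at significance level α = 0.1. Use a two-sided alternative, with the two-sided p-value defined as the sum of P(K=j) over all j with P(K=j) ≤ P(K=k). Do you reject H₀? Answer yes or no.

Exact binomial: n=38, k=18, p₀=1/5=0.2000
P(X=j) = C(n,j)·p₀^j·(1−p₀)^(n−j); p = Σ P(X=j) over j with P(X=j) ≤ P(X=18)
p-value (two-sided) = 0.00014
At α=0.1: p < α → reject H₀

reject H₀: yes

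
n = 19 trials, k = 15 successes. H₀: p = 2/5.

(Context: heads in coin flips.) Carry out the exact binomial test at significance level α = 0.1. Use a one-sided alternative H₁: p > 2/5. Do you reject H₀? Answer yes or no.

reject H₀: yes

Exact binomial: n=19, k=15, p₀=2/5=0.4000
P(X≥15) from Σ C(n,i)·p₀^i·(1−p₀)^(n−i)
p-value (one-sided, H₁ greater) = 0.00064
At α=0.1: p < α → reject H₀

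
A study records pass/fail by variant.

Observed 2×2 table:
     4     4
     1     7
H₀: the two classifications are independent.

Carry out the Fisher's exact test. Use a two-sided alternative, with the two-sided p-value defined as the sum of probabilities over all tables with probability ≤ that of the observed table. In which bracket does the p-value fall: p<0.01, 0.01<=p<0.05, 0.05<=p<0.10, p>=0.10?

Margins: r₁=8, r₂=8, c₁=5, c₂=11, n=16
p_obs = C(8,4)·C(8,1)/C(16,5); sum pmf over tables with pmf ≤ p_obs
p-value (two-sided) = 0.28205
→ bracket: p>=0.10

p-value bracket: p>=0.10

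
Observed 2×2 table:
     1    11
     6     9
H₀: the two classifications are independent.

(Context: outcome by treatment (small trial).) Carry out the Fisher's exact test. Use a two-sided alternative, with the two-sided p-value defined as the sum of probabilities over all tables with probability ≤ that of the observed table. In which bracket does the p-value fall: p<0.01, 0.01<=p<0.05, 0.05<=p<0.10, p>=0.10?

p-value bracket: 0.05<=p<0.10

Margins: r₁=12, r₂=15, c₁=7, c₂=20, n=27
p_obs = C(12,1)·C(15,6)/C(27,7); sum pmf over tables with pmf ≤ p_obs
p-value (two-sided) = 0.09138
→ bracket: 0.05<=p<0.10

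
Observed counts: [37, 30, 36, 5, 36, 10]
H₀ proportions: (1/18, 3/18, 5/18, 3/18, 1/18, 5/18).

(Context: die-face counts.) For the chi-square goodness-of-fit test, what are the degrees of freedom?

df = k − 1 = 6 − 1 = 5

degrees of freedom = 5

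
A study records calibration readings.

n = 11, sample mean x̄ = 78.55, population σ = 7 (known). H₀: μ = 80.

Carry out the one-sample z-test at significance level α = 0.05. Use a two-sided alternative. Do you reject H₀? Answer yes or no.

reject H₀: no

SE = σ/√n = 7/√11 = 2.1106
z = (x̄−μ₀)/SE = (78.55−80)/2.1106 = -0.6870
p-value (two-sided) = 0.49207
At α=0.05: p ≥ α → fail to reject H₀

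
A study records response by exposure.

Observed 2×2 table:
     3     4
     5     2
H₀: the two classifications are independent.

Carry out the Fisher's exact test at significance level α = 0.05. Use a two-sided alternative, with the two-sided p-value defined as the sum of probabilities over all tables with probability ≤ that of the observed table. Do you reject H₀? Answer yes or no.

reject H₀: no

Margins: r₁=7, r₂=7, c₁=8, c₂=6, n=14
p_obs = C(7,3)·C(7,5)/C(14,8); sum pmf over tables with pmf ≤ p_obs
p-value (two-sided) = 0.59207
At α=0.05: p ≥ α → fail to reject H₀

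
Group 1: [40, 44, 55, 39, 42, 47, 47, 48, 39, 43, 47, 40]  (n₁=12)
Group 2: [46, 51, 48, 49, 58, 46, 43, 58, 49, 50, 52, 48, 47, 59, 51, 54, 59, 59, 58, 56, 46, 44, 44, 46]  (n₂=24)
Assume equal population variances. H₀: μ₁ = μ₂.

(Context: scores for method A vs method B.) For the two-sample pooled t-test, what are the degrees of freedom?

degrees of freedom = 34

df = n₁ + n₂ − 2 = 12 + 24 − 2 = 34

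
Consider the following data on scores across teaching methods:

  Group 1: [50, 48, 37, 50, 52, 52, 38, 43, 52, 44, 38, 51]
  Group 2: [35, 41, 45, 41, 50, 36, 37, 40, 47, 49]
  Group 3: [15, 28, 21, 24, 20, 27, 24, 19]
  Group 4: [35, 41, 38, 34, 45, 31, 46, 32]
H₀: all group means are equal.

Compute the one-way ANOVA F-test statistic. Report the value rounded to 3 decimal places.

test statistic = 33.081

Group means [46.25, 42.10, 22.25, 37.75], grand mean 38.316
SSB = Σnᵢ(x̄ᵢ−x̄)² = 2966.061; SSW = ΣΣ(x−x̄ᵢ)² = 1016.150
MSB = 2966.061/3 = 988.6868; MSW = 1016.150/34 = 29.8868
F = MSB/MSW = 33.0811
df = (3, 34)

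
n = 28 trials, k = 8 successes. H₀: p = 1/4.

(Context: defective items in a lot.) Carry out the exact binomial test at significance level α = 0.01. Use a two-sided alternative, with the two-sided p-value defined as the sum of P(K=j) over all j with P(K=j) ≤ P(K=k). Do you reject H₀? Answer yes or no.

reject H₀: no

Exact binomial: n=28, k=8, p₀=1/4=0.2500
P(X=j) = C(n,j)·p₀^j·(1−p₀)^(n−j); p = Σ P(X=j) over j with P(X=j) ≤ P(X=8)
p-value (two-sided) = 0.66405
At α=0.01: p ≥ α → fail to reject H₀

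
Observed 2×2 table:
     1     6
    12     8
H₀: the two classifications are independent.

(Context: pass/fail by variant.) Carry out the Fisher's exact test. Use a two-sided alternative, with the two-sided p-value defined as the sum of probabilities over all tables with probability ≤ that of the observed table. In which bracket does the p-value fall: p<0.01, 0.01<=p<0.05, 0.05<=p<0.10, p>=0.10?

Margins: r₁=7, r₂=20, c₁=13, c₂=14, n=27
p_obs = C(7,1)·C(20,12)/C(27,13); sum pmf over tables with pmf ≤ p_obs
p-value (two-sided) = 0.07681
→ bracket: 0.05<=p<0.10

p-value bracket: 0.05<=p<0.10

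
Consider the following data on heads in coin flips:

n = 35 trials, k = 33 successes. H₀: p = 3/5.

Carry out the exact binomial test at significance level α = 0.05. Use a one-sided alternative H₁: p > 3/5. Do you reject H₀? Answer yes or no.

reject H₀: yes

Exact binomial: n=35, k=33, p₀=3/5=0.6000
P(X≥33) from Σ C(n,i)·p₀^i·(1−p₀)^(n−i)
p-value (one-sided, H₁ greater) = 0.00000
At α=0.05: p < α → reject H₀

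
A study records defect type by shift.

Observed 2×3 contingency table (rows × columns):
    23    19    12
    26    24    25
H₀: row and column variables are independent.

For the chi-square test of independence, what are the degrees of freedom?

df = (r−1)(c−1) = (2−1)·(3−1) = 2

degrees of freedom = 2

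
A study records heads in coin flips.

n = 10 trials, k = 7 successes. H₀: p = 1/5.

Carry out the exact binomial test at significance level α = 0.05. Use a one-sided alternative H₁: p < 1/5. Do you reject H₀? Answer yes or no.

Exact binomial: n=10, k=7, p₀=1/5=0.2000
P(X≤7) from Σ C(n,i)·p₀^i·(1−p₀)^(n−i)
p-value (one-sided, H₁ less) = 0.99992
At α=0.05: p ≥ α → fail to reject H₀

reject H₀: no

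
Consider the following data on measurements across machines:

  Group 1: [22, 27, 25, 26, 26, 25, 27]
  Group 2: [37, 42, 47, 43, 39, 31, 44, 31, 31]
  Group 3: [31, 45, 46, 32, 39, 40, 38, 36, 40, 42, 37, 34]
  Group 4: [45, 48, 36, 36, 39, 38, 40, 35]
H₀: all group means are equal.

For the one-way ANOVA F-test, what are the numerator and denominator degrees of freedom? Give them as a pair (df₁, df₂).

k = 4 groups, N = 36 total
df = (k−1, N−k) = (4−1, 36−4) = (3, 32)

degrees of freedom = [3, 32]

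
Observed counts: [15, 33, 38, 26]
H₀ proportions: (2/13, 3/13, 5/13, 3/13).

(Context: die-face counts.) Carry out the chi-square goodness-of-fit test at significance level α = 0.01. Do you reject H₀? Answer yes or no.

n = 112; E_i = n·p_i = [17.23, 25.85, 43.08, 25.85]
χ² = (15−17.23)²/17.23 + (33−25.85)²/25.85 + (38−43.08)²/43.08 + (26−25.85)²/25.85 = 2.8682
df = 3
p-value (upper-tail) = 0.41240
At α=0.01: p ≥ α → fail to reject H₀

reject H₀: no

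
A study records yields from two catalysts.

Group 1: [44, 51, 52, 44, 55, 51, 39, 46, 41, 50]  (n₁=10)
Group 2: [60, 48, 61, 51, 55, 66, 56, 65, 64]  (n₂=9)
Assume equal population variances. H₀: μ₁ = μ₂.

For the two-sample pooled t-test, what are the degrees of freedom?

degrees of freedom = 17

df = n₁ + n₂ − 2 = 10 + 9 − 2 = 17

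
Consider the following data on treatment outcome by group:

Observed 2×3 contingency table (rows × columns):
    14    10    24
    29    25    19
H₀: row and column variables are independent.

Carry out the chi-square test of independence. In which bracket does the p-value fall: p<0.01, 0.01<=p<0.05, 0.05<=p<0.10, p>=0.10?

Row totals [48, 73], col totals [43, 35, 43], n=121
χ² = (14−17.06)²/17.06 + (10−13.88)²/13.88 + (24−17.06)²/17.06 + (29−25.94)²/25.94 + (25−21.12)²/21.12 + (19−25.94)²/25.94 = 7.3928
df = 2
p-value (upper-tail) = 0.02481
→ bracket: 0.01<=p<0.05

p-value bracket: 0.01<=p<0.05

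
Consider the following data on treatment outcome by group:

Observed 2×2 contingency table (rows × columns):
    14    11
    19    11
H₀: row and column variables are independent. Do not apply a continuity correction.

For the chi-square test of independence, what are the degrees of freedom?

df = (r−1)(c−1) = (2−1)·(2−1) = 1

degrees of freedom = 1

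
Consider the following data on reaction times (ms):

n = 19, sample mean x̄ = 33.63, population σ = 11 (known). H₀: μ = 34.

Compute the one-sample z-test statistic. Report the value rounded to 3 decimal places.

SE = σ/√n = 11/√19 = 2.5236
z = (x̄−μ₀)/SE = (33.63−34)/2.5236 = -0.1466

test statistic = -0.147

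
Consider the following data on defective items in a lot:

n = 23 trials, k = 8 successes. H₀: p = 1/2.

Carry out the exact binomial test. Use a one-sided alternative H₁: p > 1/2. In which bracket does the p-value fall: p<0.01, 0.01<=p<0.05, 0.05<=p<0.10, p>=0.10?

p-value bracket: p>=0.10

Exact binomial: n=23, k=8, p₀=1/2=0.5000
P(X≥8) from Σ C(n,i)·p₀^i·(1−p₀)^(n−i)
p-value (one-sided, H₁ greater) = 0.95343
→ bracket: p>=0.10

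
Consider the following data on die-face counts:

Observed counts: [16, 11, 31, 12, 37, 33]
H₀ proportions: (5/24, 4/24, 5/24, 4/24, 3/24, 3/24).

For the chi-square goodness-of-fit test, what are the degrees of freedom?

df = k − 1 = 6 − 1 = 5

degrees of freedom = 5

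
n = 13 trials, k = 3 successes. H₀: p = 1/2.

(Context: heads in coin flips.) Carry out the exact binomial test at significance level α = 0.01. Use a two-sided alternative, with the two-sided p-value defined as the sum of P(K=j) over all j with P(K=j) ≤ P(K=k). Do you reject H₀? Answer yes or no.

reject H₀: no

Exact binomial: n=13, k=3, p₀=1/2=0.5000
P(X=j) = C(n,j)·p₀^j·(1−p₀)^(n−j); p = Σ P(X=j) over j with P(X=j) ≤ P(X=3)
p-value (two-sided) = 0.09229
At α=0.01: p ≥ α → fail to reject H₀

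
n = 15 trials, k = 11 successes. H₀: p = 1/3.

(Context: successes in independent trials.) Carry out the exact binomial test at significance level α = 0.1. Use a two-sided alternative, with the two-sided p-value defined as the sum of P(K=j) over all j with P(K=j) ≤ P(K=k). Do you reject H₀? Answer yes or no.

Exact binomial: n=15, k=11, p₀=1/3=0.3333
P(X=j) = C(n,j)·p₀^j·(1−p₀)^(n−j); p = Σ P(X=j) over j with P(X=j) ≤ P(X=11)
p-value (two-sided) = 0.00181
At α=0.1: p < α → reject H₀

reject H₀: yes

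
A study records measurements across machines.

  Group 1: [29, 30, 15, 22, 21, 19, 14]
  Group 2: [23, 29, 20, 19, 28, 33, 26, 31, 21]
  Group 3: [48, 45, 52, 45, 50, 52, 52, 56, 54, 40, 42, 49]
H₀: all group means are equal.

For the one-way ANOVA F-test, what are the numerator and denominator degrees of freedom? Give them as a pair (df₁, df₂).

degrees of freedom = [2, 25]

k = 3 groups, N = 28 total
df = (k−1, N−k) = (3−1, 28−3) = (2, 25)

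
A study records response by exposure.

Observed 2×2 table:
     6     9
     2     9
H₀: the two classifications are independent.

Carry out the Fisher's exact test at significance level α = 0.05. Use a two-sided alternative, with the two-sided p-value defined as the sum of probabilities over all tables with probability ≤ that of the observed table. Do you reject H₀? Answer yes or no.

reject H₀: no

Margins: r₁=15, r₂=11, c₁=8, c₂=18, n=26
p_obs = C(15,6)·C(11,2)/C(26,8); sum pmf over tables with pmf ≤ p_obs
p-value (two-sided) = 0.39451
At α=0.05: p ≥ α → fail to reject H₀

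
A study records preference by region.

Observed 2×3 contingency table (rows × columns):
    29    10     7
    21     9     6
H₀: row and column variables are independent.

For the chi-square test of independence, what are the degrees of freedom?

degrees of freedom = 2

df = (r−1)(c−1) = (2−1)·(3−1) = 2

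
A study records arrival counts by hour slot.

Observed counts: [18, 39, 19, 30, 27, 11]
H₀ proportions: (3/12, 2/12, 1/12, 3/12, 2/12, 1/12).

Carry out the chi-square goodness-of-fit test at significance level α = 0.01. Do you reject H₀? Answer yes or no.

n = 144; E_i = n·p_i = [36.00, 24.00, 12.00, 36.00, 24.00, 12.00]
χ² = (18−36.00)²/36.00 + (39−24.00)²/24.00 + (19−12.00)²/12.00 + (30−36.00)²/36.00 + (27−24.00)²/24.00 + (11−12.00)²/12.00 = 23.9167
df = 5
p-value (upper-tail) = 0.00023
At α=0.01: p < α → reject H₀

reject H₀: yes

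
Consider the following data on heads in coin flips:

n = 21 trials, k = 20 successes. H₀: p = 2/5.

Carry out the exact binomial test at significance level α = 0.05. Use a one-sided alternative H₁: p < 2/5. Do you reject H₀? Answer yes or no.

reject H₀: no

Exact binomial: n=21, k=20, p₀=2/5=0.4000
P(X≤20) from Σ C(n,i)·p₀^i·(1−p₀)^(n−i)
p-value (one-sided, H₁ less) = 1.00000
At α=0.05: p ≥ α → fail to reject H₀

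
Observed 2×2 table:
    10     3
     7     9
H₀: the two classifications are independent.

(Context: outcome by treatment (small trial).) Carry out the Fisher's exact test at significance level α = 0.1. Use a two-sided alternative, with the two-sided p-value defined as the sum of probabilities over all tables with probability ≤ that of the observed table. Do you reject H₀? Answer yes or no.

Margins: r₁=13, r₂=16, c₁=17, c₂=12, n=29
p_obs = C(13,10)·C(16,7)/C(29,17); sum pmf over tables with pmf ≤ p_obs
p-value (two-sided) = 0.12975
At α=0.1: p ≥ α → fail to reject H₀

reject H₀: no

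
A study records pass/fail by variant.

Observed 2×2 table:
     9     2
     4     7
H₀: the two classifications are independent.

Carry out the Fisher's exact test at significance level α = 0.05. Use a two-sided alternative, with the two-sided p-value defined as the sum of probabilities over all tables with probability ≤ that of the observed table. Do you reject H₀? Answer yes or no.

reject H₀: no

Margins: r₁=11, r₂=11, c₁=13, c₂=9, n=22
p_obs = C(11,9)·C(11,4)/C(22,13); sum pmf over tables with pmf ≤ p_obs
p-value (two-sided) = 0.08050
At α=0.05: p ≥ α → fail to reject H₀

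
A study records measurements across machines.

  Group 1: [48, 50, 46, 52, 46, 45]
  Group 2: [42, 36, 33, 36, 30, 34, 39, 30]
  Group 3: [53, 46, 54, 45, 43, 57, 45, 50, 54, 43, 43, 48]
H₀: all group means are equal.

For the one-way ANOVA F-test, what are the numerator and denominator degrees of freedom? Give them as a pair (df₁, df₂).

k = 3 groups, N = 26 total
df = (k−1, N−k) = (3−1, 26−3) = (2, 23)

degrees of freedom = [2, 23]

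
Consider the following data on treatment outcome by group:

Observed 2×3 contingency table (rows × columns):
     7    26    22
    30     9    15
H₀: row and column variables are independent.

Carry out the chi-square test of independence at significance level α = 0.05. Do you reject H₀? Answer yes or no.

reject H₀: yes

Row totals [55, 54], col totals [37, 35, 37], n=109
χ² = (7−18.67)²/18.67 + (26−17.66)²/17.66 + (22−18.67)²/18.67 + (30−18.33)²/18.33 + (9−17.34)²/17.34 + (15−18.33)²/18.33 = 23.8716
df = 2
p-value (upper-tail) = 0.00001
At α=0.05: p < α → reject H₀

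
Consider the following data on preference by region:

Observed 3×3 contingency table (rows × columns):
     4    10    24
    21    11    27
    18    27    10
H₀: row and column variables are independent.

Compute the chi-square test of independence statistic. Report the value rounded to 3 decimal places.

test statistic = 26.624

Row totals [38, 59, 55], col totals [43, 48, 61], n=152
χ² = (4−10.75)²/10.75 + (10−12.00)²/12.00 + (24−15.25)²/15.25 + (21−16.69)²/16.69 + (11−18.63)²/18.63 + (27−23.68)²/23.68 + (18−15.56)²/15.56 + (27−17.37)²/17.37 + (10−22.07)²/22.07 = 26.6238
df = 4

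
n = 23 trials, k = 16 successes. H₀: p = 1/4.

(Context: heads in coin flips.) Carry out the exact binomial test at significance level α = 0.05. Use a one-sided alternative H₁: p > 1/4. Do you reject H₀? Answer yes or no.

reject H₀: yes

Exact binomial: n=23, k=16, p₀=1/4=0.2500
P(X≥16) from Σ C(n,i)·p₀^i·(1−p₀)^(n−i)
p-value (one-sided, H₁ greater) = 0.00001
At α=0.05: p < α → reject H₀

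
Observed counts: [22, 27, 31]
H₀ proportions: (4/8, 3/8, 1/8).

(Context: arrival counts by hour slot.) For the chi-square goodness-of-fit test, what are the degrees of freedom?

degrees of freedom = 2

df = k − 1 = 3 − 1 = 2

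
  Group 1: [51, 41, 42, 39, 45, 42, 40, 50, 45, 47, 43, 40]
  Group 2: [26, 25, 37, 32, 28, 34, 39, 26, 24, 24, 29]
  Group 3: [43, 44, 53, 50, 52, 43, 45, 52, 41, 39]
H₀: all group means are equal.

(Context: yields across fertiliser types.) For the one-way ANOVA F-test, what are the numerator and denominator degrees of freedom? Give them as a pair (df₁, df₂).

k = 3 groups, N = 33 total
df = (k−1, N−k) = (3−1, 33−3) = (2, 30)

degrees of freedom = [2, 30]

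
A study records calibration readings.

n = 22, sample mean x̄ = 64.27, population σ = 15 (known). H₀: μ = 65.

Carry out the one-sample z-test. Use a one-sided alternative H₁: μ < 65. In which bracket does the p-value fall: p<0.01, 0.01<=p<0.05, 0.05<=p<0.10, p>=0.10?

SE = σ/√n = 15/√22 = 3.1980
z = (x̄−μ₀)/SE = (64.27−65)/3.1980 = -0.2283
p-value (one-sided, H₁ less) = 0.40972
→ bracket: p>=0.10

p-value bracket: p>=0.10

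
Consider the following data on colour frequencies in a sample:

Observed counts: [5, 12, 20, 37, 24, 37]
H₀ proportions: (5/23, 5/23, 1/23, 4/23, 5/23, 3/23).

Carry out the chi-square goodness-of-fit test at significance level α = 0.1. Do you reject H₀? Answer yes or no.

n = 135; E_i = n·p_i = [29.35, 29.35, 5.87, 23.48, 29.35, 17.61]
χ² = (5−29.35)²/29.35 + (12−29.35)²/29.35 + (20−5.87)²/5.87 + (37−23.48)²/23.48 + (24−29.35)²/29.35 + (37−17.61)²/17.61 = 94.5883
df = 5
p-value (upper-tail) = 0.00000
At α=0.1: p < α → reject H₀

reject H₀: yes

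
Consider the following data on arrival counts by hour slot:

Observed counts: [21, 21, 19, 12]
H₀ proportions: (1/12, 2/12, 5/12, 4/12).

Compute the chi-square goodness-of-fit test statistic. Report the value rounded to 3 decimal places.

test statistic = 53.526

n = 73; E_i = n·p_i = [6.08, 12.17, 30.42, 24.33]
χ² = (21−6.08)²/6.08 + (21−12.17)²/12.17 + (19−30.42)²/30.42 + (12−24.33)²/24.33 = 53.5260
df = 3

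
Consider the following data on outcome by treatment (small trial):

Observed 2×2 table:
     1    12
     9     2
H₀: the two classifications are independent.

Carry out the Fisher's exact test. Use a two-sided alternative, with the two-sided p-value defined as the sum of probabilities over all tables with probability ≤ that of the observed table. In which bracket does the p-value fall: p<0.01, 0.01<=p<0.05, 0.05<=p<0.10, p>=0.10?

Margins: r₁=13, r₂=11, c₁=10, c₂=14, n=24
p_obs = C(13,1)·C(11,9)/C(24,10); sum pmf over tables with pmf ≤ p_obs
p-value (two-sided) = 0.00052
→ bracket: p<0.01

p-value bracket: p<0.01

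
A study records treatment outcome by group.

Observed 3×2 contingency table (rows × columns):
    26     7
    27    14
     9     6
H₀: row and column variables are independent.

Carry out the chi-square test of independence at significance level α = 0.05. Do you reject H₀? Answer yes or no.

reject H₀: no

Row totals [33, 41, 15], col totals [62, 27], n=89
χ² = (26−22.99)²/22.99 + (7−10.01)²/10.01 + (27−28.56)²/28.56 + (14−12.44)²/12.44 + (9−10.45)²/10.45 + (6−4.55)²/4.55 = 2.2444
df = 2
p-value (upper-tail) = 0.32556
At α=0.05: p ≥ α → fail to reject H₀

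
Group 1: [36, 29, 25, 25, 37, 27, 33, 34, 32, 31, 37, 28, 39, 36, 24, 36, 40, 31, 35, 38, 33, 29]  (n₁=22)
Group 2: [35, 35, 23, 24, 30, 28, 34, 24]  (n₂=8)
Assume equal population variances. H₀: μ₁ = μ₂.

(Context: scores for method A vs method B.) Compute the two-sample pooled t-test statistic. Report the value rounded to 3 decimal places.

test statistic = 1.678

x̄₁=32.500, s₁=4.778, n₁=22
x̄₂=29.125, s₂=5.139, n₂=8
s_p² = [21·4.778² + 7·5.139²]/28 = 23.7277
SE = √(s_p²·(1/22+1/8)) = 2.0111
t = (32.500−29.125)/2.0111 = 1.6782
df = 28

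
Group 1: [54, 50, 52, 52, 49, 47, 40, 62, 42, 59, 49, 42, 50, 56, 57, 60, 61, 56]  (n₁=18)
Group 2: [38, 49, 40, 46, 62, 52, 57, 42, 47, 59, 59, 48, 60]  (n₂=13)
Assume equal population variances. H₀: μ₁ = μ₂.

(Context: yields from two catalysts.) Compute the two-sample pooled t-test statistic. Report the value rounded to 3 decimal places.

x̄₁=52.111, s₁=6.641, n₁=18
x̄₂=50.692, s₂=8.118, n₂=13
s_p² = [17·6.641² + 12·8.118²]/29 = 53.1223
SE = √(s_p²·(1/18+1/13)) = 2.6528
t = (52.111−50.692)/2.6528 = 0.5348
df = 29

test statistic = 0.535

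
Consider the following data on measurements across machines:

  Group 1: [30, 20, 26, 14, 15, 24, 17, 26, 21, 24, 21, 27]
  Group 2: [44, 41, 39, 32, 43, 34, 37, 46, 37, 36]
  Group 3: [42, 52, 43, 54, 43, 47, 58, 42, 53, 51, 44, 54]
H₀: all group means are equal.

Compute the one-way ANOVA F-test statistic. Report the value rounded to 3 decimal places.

test statistic = 81.869

Group means [22.08, 38.90, 48.58], grand mean 36.382
SSB = Σnᵢ(x̄ᵢ−x̄)² = 4303.296; SSW = ΣΣ(x−x̄ᵢ)² = 814.733
MSB = 4303.296/2 = 2151.6480; MSW = 814.733/31 = 26.2817
F = MSB/MSW = 81.8686
df = (2, 31)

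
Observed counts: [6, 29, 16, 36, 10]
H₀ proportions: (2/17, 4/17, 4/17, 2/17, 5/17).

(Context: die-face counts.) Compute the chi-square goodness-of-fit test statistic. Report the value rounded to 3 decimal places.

n = 97; E_i = n·p_i = [11.41, 22.82, 22.82, 11.41, 28.53]
χ² = (6−11.41)²/11.41 + (29−22.82)²/22.82 + (16−22.82)²/22.82 + (36−11.41)²/11.41 + (10−28.53)²/28.53 = 71.2912
df = 4

test statistic = 71.291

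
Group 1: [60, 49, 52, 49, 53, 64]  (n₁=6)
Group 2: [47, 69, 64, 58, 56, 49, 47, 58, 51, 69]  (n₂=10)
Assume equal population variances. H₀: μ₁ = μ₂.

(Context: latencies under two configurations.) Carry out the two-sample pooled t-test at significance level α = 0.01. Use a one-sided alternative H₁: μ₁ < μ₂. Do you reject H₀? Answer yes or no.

reject H₀: no

x̄₁=54.500, s₁=6.156, n₁=6
x̄₂=56.800, s₂=8.430, n₂=10
s_p² = [5·6.156² + 9·8.430²]/14 = 59.2214
SE = √(s_p²·(1/6+1/10)) = 3.9740
t = (54.500−56.800)/3.9740 = -0.5788
df = 14
p-value (one-sided, H₁ less) = 0.28597
At α=0.01: p ≥ α → fail to reject H₀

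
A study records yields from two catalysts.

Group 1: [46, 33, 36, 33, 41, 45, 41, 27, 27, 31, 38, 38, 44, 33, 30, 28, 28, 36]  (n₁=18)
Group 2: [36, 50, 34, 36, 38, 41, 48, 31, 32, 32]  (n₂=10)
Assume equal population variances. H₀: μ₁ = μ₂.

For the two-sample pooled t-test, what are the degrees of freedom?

degrees of freedom = 26

df = n₁ + n₂ − 2 = 18 + 10 − 2 = 26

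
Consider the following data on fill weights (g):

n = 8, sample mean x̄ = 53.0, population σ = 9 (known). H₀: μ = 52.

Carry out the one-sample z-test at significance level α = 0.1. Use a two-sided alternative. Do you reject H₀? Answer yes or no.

reject H₀: no

SE = σ/√n = 9/√8 = 3.1820
z = (x̄−μ₀)/SE = (53.0−52)/3.1820 = 0.3143
p-value (two-sided) = 0.75332
At α=0.1: p ≥ α → fail to reject H₀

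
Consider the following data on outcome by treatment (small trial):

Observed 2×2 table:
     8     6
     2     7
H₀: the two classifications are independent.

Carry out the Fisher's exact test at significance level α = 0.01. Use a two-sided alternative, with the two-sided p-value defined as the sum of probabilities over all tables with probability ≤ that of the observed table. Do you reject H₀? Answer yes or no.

reject H₀: no

Margins: r₁=14, r₂=9, c₁=10, c₂=13, n=23
p_obs = C(14,8)·C(9,2)/C(23,10); sum pmf over tables with pmf ≤ p_obs
p-value (two-sided) = 0.19680
At α=0.01: p ≥ α → fail to reject H₀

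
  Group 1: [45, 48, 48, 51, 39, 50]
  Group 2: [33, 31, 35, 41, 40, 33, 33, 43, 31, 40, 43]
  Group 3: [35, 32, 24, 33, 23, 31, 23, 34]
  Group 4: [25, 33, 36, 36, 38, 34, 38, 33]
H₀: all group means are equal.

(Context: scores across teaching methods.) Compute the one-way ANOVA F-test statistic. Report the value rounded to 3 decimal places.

test statistic = 16.629

Group means [46.83, 36.64, 29.38, 34.12], grand mean 36.121
SSB = Σnᵢ(x̄ᵢ−x̄)² = 1087.386; SSW = ΣΣ(x−x̄ᵢ)² = 632.129
MSB = 1087.386/3 = 362.4621; MSW = 632.129/29 = 21.7975
F = MSB/MSW = 16.6286
df = (3, 29)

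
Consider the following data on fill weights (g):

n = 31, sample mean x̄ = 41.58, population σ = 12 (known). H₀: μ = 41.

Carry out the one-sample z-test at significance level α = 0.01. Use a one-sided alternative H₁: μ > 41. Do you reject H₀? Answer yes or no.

SE = σ/√n = 12/√31 = 2.1553
z = (x̄−μ₀)/SE = (41.58−41)/2.1553 = 0.2691
p-value (one-sided, H₁ greater) = 0.39392
At α=0.01: p ≥ α → fail to reject H₀

reject H₀: no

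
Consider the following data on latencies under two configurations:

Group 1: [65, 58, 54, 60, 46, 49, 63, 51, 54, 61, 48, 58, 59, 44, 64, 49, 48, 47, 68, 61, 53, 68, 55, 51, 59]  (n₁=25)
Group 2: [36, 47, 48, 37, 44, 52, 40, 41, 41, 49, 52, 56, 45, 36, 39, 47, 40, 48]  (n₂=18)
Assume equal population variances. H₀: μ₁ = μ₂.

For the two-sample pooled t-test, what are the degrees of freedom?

degrees of freedom = 41

df = n₁ + n₂ − 2 = 25 + 18 − 2 = 41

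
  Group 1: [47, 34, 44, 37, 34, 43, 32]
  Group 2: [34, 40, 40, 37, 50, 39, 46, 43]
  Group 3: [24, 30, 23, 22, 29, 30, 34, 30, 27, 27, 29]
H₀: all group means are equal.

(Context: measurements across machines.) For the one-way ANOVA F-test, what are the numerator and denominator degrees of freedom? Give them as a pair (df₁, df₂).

k = 3 groups, N = 26 total
df = (k−1, N−k) = (3−1, 26−3) = (2, 23)

degrees of freedom = [2, 23]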